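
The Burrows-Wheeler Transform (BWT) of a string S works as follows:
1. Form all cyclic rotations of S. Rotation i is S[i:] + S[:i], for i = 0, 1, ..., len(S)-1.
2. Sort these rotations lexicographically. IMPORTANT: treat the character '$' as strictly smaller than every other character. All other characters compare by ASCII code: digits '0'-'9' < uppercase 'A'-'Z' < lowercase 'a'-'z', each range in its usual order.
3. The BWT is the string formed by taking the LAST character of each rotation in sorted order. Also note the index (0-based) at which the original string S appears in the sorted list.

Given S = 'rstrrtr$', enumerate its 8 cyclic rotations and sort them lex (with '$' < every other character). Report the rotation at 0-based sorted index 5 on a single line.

Answer: strrtr$r

Derivation:
All 8 rotations (rotation i = S[i:]+S[:i]):
  rot[0] = rstrrtr$
  rot[1] = strrtr$r
  rot[2] = trrtr$rs
  rot[3] = rrtr$rst
  rot[4] = rtr$rstr
  rot[5] = tr$rstrr
  rot[6] = r$rstrrt
  rot[7] = $rstrrtr
Sorted (with $ < everything):
  sorted[0] = $rstrrtr
  sorted[1] = r$rstrrt
  sorted[2] = rrtr$rst
  sorted[3] = rstrrtr$
  sorted[4] = rtr$rstr
  sorted[5] = strrtr$r
  sorted[6] = tr$rstrr
  sorted[7] = trrtr$rs
sorted[5] = strrtr$r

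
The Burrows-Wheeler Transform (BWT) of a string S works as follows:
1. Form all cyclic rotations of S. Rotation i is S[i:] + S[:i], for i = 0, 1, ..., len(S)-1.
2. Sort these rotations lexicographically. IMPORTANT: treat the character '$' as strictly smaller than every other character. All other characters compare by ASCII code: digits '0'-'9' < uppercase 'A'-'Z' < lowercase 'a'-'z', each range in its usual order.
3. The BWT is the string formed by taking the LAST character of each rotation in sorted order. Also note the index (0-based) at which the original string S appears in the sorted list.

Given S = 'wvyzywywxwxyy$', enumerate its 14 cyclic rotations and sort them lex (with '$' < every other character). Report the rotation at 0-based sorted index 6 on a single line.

Answer: xwxyy$wvyzywyw

Derivation:
All 14 rotations (rotation i = S[i:]+S[:i]):
  rot[0] = wvyzywywxwxyy$
  rot[1] = vyzywywxwxyy$w
  rot[2] = yzywywxwxyy$wv
  rot[3] = zywywxwxyy$wvy
  rot[4] = ywywxwxyy$wvyz
  rot[5] = wywxwxyy$wvyzy
  rot[6] = ywxwxyy$wvyzyw
  rot[7] = wxwxyy$wvyzywy
  rot[8] = xwxyy$wvyzywyw
  rot[9] = wxyy$wvyzywywx
  rot[10] = xyy$wvyzywywxw
  rot[11] = yy$wvyzywywxwx
  rot[12] = y$wvyzywywxwxy
  rot[13] = $wvyzywywxwxyy
Sorted (with $ < everything):
  sorted[0] = $wvyzywywxwxyy
  sorted[1] = vyzywywxwxyy$w
  sorted[2] = wvyzywywxwxyy$
  sorted[3] = wxwxyy$wvyzywy
  sorted[4] = wxyy$wvyzywywx
  sorted[5] = wywxwxyy$wvyzy
  sorted[6] = xwxyy$wvyzywyw
  sorted[7] = xyy$wvyzywywxw
  sorted[8] = y$wvyzywywxwxy
  sorted[9] = ywxwxyy$wvyzyw
  sorted[10] = ywywxwxyy$wvyz
  sorted[11] = yy$wvyzywywxwx
  sorted[12] = yzywywxwxyy$wv
  sorted[13] = zywywxwxyy$wvy
sorted[6] = xwxyy$wvyzywyw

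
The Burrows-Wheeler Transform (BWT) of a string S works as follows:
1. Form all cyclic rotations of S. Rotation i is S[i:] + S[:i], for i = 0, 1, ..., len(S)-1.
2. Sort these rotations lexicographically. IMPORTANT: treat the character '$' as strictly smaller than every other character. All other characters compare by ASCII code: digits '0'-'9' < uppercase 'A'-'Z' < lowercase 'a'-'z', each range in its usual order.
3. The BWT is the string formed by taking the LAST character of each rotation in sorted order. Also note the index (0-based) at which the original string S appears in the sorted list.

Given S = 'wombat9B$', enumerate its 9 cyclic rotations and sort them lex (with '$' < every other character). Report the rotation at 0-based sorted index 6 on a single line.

All 9 rotations (rotation i = S[i:]+S[:i]):
  rot[0] = wombat9B$
  rot[1] = ombat9B$w
  rot[2] = mbat9B$wo
  rot[3] = bat9B$wom
  rot[4] = at9B$womb
  rot[5] = t9B$womba
  rot[6] = 9B$wombat
  rot[7] = B$wombat9
  rot[8] = $wombat9B
Sorted (with $ < everything):
  sorted[0] = $wombat9B
  sorted[1] = 9B$wombat
  sorted[2] = B$wombat9
  sorted[3] = at9B$womb
  sorted[4] = bat9B$wom
  sorted[5] = mbat9B$wo
  sorted[6] = ombat9B$w
  sorted[7] = t9B$womba
  sorted[8] = wombat9B$
sorted[6] = ombat9B$w

Answer: ombat9B$w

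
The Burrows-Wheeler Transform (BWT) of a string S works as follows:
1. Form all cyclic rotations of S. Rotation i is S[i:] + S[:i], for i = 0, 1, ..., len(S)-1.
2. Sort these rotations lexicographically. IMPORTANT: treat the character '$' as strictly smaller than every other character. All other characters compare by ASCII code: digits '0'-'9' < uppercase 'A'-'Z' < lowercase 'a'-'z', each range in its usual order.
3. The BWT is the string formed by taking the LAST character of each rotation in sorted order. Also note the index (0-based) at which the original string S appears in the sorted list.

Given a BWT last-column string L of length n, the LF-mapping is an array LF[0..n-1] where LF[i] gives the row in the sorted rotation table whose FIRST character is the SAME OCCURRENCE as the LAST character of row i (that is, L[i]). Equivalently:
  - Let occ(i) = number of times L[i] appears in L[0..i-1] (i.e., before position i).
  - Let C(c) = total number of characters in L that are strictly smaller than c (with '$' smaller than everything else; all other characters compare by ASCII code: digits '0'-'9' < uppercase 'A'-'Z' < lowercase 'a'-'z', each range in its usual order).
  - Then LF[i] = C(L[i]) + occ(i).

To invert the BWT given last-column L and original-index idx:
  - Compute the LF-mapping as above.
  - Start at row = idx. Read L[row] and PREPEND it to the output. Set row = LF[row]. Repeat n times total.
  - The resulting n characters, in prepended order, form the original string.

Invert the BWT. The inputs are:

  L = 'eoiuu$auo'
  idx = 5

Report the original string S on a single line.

LF mapping: 2 4 3 6 7 0 1 8 5
Walk LF starting at row 5, prepending L[row]:
  step 1: row=5, L[5]='$', prepend. Next row=LF[5]=0
  step 2: row=0, L[0]='e', prepend. Next row=LF[0]=2
  step 3: row=2, L[2]='i', prepend. Next row=LF[2]=3
  step 4: row=3, L[3]='u', prepend. Next row=LF[3]=6
  step 5: row=6, L[6]='a', prepend. Next row=LF[6]=1
  step 6: row=1, L[1]='o', prepend. Next row=LF[1]=4
  step 7: row=4, L[4]='u', prepend. Next row=LF[4]=7
  step 8: row=7, L[7]='u', prepend. Next row=LF[7]=8
  step 9: row=8, L[8]='o', prepend. Next row=LF[8]=5
Reversed output: ouuoauie$

Answer: ouuoauie$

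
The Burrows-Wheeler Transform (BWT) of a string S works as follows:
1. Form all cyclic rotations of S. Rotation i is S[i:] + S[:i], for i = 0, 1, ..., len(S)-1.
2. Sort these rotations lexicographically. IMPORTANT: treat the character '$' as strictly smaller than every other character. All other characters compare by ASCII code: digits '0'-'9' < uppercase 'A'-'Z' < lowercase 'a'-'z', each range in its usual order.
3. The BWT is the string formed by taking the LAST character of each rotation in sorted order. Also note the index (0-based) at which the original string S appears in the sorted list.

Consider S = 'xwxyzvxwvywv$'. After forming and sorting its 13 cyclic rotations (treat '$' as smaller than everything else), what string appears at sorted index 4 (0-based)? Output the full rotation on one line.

All 13 rotations (rotation i = S[i:]+S[:i]):
  rot[0] = xwxyzvxwvywv$
  rot[1] = wxyzvxwvywv$x
  rot[2] = xyzvxwvywv$xw
  rot[3] = yzvxwvywv$xwx
  rot[4] = zvxwvywv$xwxy
  rot[5] = vxwvywv$xwxyz
  rot[6] = xwvywv$xwxyzv
  rot[7] = wvywv$xwxyzvx
  rot[8] = vywv$xwxyzvxw
  rot[9] = ywv$xwxyzvxwv
  rot[10] = wv$xwxyzvxwvy
  rot[11] = v$xwxyzvxwvyw
  rot[12] = $xwxyzvxwvywv
Sorted (with $ < everything):
  sorted[0] = $xwxyzvxwvywv
  sorted[1] = v$xwxyzvxwvyw
  sorted[2] = vxwvywv$xwxyz
  sorted[3] = vywv$xwxyzvxw
  sorted[4] = wv$xwxyzvxwvy
  sorted[5] = wvywv$xwxyzvx
  sorted[6] = wxyzvxwvywv$x
  sorted[7] = xwvywv$xwxyzv
  sorted[8] = xwxyzvxwvywv$
  sorted[9] = xyzvxwvywv$xw
  sorted[10] = ywv$xwxyzvxwv
  sorted[11] = yzvxwvywv$xwx
  sorted[12] = zvxwvywv$xwxy
sorted[4] = wv$xwxyzvxwvy

Answer: wv$xwxyzvxwvy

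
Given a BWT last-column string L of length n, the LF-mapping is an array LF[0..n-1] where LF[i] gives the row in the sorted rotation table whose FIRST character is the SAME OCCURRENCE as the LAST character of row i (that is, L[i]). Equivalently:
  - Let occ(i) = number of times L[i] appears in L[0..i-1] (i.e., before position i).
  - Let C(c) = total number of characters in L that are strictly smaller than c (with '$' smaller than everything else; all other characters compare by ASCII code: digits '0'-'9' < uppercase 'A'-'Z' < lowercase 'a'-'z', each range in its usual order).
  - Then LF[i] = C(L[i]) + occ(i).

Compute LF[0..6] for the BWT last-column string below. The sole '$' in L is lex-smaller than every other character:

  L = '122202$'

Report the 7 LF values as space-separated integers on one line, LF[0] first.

Answer: 2 3 4 5 1 6 0

Derivation:
Char counts: '$':1, '0':1, '1':1, '2':4
C (first-col start): C('$')=0, C('0')=1, C('1')=2, C('2')=3
L[0]='1': occ=0, LF[0]=C('1')+0=2+0=2
L[1]='2': occ=0, LF[1]=C('2')+0=3+0=3
L[2]='2': occ=1, LF[2]=C('2')+1=3+1=4
L[3]='2': occ=2, LF[3]=C('2')+2=3+2=5
L[4]='0': occ=0, LF[4]=C('0')+0=1+0=1
L[5]='2': occ=3, LF[5]=C('2')+3=3+3=6
L[6]='$': occ=0, LF[6]=C('$')+0=0+0=0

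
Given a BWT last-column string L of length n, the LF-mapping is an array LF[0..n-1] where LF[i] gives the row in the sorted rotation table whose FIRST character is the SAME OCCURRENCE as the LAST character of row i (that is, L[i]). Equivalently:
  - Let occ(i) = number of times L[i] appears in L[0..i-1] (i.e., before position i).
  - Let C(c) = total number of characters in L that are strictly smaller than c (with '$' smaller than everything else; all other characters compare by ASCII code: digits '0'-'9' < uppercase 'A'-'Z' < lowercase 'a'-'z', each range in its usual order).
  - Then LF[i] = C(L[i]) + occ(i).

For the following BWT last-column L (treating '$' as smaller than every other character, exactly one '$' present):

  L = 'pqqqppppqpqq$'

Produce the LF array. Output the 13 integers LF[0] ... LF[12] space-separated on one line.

Answer: 1 7 8 9 2 3 4 5 10 6 11 12 0

Derivation:
Char counts: '$':1, 'p':6, 'q':6
C (first-col start): C('$')=0, C('p')=1, C('q')=7
L[0]='p': occ=0, LF[0]=C('p')+0=1+0=1
L[1]='q': occ=0, LF[1]=C('q')+0=7+0=7
L[2]='q': occ=1, LF[2]=C('q')+1=7+1=8
L[3]='q': occ=2, LF[3]=C('q')+2=7+2=9
L[4]='p': occ=1, LF[4]=C('p')+1=1+1=2
L[5]='p': occ=2, LF[5]=C('p')+2=1+2=3
L[6]='p': occ=3, LF[6]=C('p')+3=1+3=4
L[7]='p': occ=4, LF[7]=C('p')+4=1+4=5
L[8]='q': occ=3, LF[8]=C('q')+3=7+3=10
L[9]='p': occ=5, LF[9]=C('p')+5=1+5=6
L[10]='q': occ=4, LF[10]=C('q')+4=7+4=11
L[11]='q': occ=5, LF[11]=C('q')+5=7+5=12
L[12]='$': occ=0, LF[12]=C('$')+0=0+0=0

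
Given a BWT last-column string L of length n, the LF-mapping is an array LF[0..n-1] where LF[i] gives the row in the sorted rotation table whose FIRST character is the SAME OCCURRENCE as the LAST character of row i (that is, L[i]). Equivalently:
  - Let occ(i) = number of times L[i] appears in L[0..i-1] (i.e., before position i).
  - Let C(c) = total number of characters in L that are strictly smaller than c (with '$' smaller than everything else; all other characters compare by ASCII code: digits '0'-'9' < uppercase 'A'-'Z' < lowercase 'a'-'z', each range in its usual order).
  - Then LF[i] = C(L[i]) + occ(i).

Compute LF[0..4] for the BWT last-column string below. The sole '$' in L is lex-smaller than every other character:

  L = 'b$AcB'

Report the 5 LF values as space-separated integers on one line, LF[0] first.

Char counts: '$':1, 'A':1, 'B':1, 'b':1, 'c':1
C (first-col start): C('$')=0, C('A')=1, C('B')=2, C('b')=3, C('c')=4
L[0]='b': occ=0, LF[0]=C('b')+0=3+0=3
L[1]='$': occ=0, LF[1]=C('$')+0=0+0=0
L[2]='A': occ=0, LF[2]=C('A')+0=1+0=1
L[3]='c': occ=0, LF[3]=C('c')+0=4+0=4
L[4]='B': occ=0, LF[4]=C('B')+0=2+0=2

Answer: 3 0 1 4 2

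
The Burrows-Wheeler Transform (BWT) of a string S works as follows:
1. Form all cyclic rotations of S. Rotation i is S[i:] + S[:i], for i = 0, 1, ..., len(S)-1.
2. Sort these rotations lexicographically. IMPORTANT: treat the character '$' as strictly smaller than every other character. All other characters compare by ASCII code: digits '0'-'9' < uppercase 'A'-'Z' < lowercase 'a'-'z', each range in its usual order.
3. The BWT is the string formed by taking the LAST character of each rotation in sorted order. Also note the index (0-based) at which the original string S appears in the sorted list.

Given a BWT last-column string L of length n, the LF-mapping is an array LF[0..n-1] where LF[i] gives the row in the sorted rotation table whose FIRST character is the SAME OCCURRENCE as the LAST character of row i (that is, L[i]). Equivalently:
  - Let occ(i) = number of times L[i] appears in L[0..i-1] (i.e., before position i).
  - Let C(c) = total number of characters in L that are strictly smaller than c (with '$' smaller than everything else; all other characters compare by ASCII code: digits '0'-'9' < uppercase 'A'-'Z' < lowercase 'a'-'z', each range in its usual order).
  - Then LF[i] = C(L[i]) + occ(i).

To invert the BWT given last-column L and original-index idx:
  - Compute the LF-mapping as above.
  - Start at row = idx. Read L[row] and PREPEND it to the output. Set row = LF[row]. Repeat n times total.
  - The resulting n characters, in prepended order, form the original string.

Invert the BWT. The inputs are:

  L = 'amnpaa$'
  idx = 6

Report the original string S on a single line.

LF mapping: 1 4 5 6 2 3 0
Walk LF starting at row 6, prepending L[row]:
  step 1: row=6, L[6]='$', prepend. Next row=LF[6]=0
  step 2: row=0, L[0]='a', prepend. Next row=LF[0]=1
  step 3: row=1, L[1]='m', prepend. Next row=LF[1]=4
  step 4: row=4, L[4]='a', prepend. Next row=LF[4]=2
  step 5: row=2, L[2]='n', prepend. Next row=LF[2]=5
  step 6: row=5, L[5]='a', prepend. Next row=LF[5]=3
  step 7: row=3, L[3]='p', prepend. Next row=LF[3]=6
Reversed output: panama$

Answer: panama$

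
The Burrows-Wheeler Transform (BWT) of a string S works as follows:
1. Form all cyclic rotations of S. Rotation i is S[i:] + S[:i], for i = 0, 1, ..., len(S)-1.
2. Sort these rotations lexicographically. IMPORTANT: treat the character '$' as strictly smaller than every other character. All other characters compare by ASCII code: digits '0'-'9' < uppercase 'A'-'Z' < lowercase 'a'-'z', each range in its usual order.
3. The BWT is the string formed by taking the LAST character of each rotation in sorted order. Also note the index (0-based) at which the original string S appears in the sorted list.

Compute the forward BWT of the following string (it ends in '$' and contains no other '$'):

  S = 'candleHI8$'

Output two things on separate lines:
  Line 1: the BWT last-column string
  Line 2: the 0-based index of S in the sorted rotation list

All 10 rotations (rotation i = S[i:]+S[:i]):
  rot[0] = candleHI8$
  rot[1] = andleHI8$c
  rot[2] = ndleHI8$ca
  rot[3] = dleHI8$can
  rot[4] = leHI8$cand
  rot[5] = eHI8$candl
  rot[6] = HI8$candle
  rot[7] = I8$candleH
  rot[8] = 8$candleHI
  rot[9] = $candleHI8
Sorted (with $ < everything):
  sorted[0] = $candleHI8  (last char: '8')
  sorted[1] = 8$candleHI  (last char: 'I')
  sorted[2] = HI8$candle  (last char: 'e')
  sorted[3] = I8$candleH  (last char: 'H')
  sorted[4] = andleHI8$c  (last char: 'c')
  sorted[5] = candleHI8$  (last char: '$')
  sorted[6] = dleHI8$can  (last char: 'n')
  sorted[7] = eHI8$candl  (last char: 'l')
  sorted[8] = leHI8$cand  (last char: 'd')
  sorted[9] = ndleHI8$ca  (last char: 'a')
Last column: 8IeHc$nlda
Original string S is at sorted index 5

Answer: 8IeHc$nlda
5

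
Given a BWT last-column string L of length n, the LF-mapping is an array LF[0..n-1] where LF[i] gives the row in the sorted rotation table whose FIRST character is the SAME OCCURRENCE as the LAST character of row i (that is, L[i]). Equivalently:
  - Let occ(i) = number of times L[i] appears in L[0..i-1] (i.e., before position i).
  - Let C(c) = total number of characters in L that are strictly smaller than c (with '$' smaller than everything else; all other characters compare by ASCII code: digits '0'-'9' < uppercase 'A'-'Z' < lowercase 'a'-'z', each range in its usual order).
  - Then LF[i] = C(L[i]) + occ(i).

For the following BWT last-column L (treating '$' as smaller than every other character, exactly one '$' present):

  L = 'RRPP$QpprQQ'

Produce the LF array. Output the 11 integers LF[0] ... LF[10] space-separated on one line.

Answer: 6 7 1 2 0 3 8 9 10 4 5

Derivation:
Char counts: '$':1, 'P':2, 'Q':3, 'R':2, 'p':2, 'r':1
C (first-col start): C('$')=0, C('P')=1, C('Q')=3, C('R')=6, C('p')=8, C('r')=10
L[0]='R': occ=0, LF[0]=C('R')+0=6+0=6
L[1]='R': occ=1, LF[1]=C('R')+1=6+1=7
L[2]='P': occ=0, LF[2]=C('P')+0=1+0=1
L[3]='P': occ=1, LF[3]=C('P')+1=1+1=2
L[4]='$': occ=0, LF[4]=C('$')+0=0+0=0
L[5]='Q': occ=0, LF[5]=C('Q')+0=3+0=3
L[6]='p': occ=0, LF[6]=C('p')+0=8+0=8
L[7]='p': occ=1, LF[7]=C('p')+1=8+1=9
L[8]='r': occ=0, LF[8]=C('r')+0=10+0=10
L[9]='Q': occ=1, LF[9]=C('Q')+1=3+1=4
L[10]='Q': occ=2, LF[10]=C('Q')+2=3+2=5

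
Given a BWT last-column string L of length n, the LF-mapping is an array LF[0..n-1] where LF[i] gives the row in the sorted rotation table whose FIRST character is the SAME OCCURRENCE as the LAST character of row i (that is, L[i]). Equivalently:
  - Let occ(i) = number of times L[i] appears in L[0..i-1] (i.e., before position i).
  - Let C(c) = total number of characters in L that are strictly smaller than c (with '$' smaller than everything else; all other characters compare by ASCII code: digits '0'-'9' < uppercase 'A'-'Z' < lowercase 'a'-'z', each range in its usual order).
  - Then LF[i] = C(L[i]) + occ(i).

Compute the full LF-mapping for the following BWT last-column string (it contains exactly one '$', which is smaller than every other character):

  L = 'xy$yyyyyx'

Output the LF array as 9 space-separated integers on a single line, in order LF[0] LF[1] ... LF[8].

Answer: 1 3 0 4 5 6 7 8 2

Derivation:
Char counts: '$':1, 'x':2, 'y':6
C (first-col start): C('$')=0, C('x')=1, C('y')=3
L[0]='x': occ=0, LF[0]=C('x')+0=1+0=1
L[1]='y': occ=0, LF[1]=C('y')+0=3+0=3
L[2]='$': occ=0, LF[2]=C('$')+0=0+0=0
L[3]='y': occ=1, LF[3]=C('y')+1=3+1=4
L[4]='y': occ=2, LF[4]=C('y')+2=3+2=5
L[5]='y': occ=3, LF[5]=C('y')+3=3+3=6
L[6]='y': occ=4, LF[6]=C('y')+4=3+4=7
L[7]='y': occ=5, LF[7]=C('y')+5=3+5=8
L[8]='x': occ=1, LF[8]=C('x')+1=1+1=2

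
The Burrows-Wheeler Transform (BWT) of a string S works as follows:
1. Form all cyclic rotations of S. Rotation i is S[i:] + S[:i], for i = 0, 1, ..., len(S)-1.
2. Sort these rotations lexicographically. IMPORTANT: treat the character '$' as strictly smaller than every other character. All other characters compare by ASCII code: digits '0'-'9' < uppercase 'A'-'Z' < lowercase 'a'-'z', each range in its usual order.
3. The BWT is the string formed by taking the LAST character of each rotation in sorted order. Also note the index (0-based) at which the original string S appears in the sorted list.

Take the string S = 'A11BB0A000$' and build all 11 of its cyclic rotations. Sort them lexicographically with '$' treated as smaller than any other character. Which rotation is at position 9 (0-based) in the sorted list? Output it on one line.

Answer: B0A000$A11B

Derivation:
All 11 rotations (rotation i = S[i:]+S[:i]):
  rot[0] = A11BB0A000$
  rot[1] = 11BB0A000$A
  rot[2] = 1BB0A000$A1
  rot[3] = BB0A000$A11
  rot[4] = B0A000$A11B
  rot[5] = 0A000$A11BB
  rot[6] = A000$A11BB0
  rot[7] = 000$A11BB0A
  rot[8] = 00$A11BB0A0
  rot[9] = 0$A11BB0A00
  rot[10] = $A11BB0A000
Sorted (with $ < everything):
  sorted[0] = $A11BB0A000
  sorted[1] = 0$A11BB0A00
  sorted[2] = 00$A11BB0A0
  sorted[3] = 000$A11BB0A
  sorted[4] = 0A000$A11BB
  sorted[5] = 11BB0A000$A
  sorted[6] = 1BB0A000$A1
  sorted[7] = A000$A11BB0
  sorted[8] = A11BB0A000$
  sorted[9] = B0A000$A11B
  sorted[10] = BB0A000$A11
sorted[9] = B0A000$A11B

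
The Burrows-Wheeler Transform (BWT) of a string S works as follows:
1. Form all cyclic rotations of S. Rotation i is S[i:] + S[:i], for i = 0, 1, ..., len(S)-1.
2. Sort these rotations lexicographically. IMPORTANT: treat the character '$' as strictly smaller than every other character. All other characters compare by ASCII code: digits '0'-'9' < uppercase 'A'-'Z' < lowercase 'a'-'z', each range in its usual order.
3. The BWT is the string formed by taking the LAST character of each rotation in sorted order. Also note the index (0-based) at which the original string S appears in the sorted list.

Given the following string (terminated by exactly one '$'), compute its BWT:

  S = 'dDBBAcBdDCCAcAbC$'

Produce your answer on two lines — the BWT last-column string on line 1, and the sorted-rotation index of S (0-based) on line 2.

All 17 rotations (rotation i = S[i:]+S[:i]):
  rot[0] = dDBBAcBdDCCAcAbC$
  rot[1] = DBBAcBdDCCAcAbC$d
  rot[2] = BBAcBdDCCAcAbC$dD
  rot[3] = BAcBdDCCAcAbC$dDB
  rot[4] = AcBdDCCAcAbC$dDBB
  rot[5] = cBdDCCAcAbC$dDBBA
  rot[6] = BdDCCAcAbC$dDBBAc
  rot[7] = dDCCAcAbC$dDBBAcB
  rot[8] = DCCAcAbC$dDBBAcBd
  rot[9] = CCAcAbC$dDBBAcBdD
  rot[10] = CAcAbC$dDBBAcBdDC
  rot[11] = AcAbC$dDBBAcBdDCC
  rot[12] = cAbC$dDBBAcBdDCCA
  rot[13] = AbC$dDBBAcBdDCCAc
  rot[14] = bC$dDBBAcBdDCCAcA
  rot[15] = C$dDBBAcBdDCCAcAb
  rot[16] = $dDBBAcBdDCCAcAbC
Sorted (with $ < everything):
  sorted[0] = $dDBBAcBdDCCAcAbC  (last char: 'C')
  sorted[1] = AbC$dDBBAcBdDCCAc  (last char: 'c')
  sorted[2] = AcAbC$dDBBAcBdDCC  (last char: 'C')
  sorted[3] = AcBdDCCAcAbC$dDBB  (last char: 'B')
  sorted[4] = BAcBdDCCAcAbC$dDB  (last char: 'B')
  sorted[5] = BBAcBdDCCAcAbC$dD  (last char: 'D')
  sorted[6] = BdDCCAcAbC$dDBBAc  (last char: 'c')
  sorted[7] = C$dDBBAcBdDCCAcAb  (last char: 'b')
  sorted[8] = CAcAbC$dDBBAcBdDC  (last char: 'C')
  sorted[9] = CCAcAbC$dDBBAcBdD  (last char: 'D')
  sorted[10] = DBBAcBdDCCAcAbC$d  (last char: 'd')
  sorted[11] = DCCAcAbC$dDBBAcBd  (last char: 'd')
  sorted[12] = bC$dDBBAcBdDCCAcA  (last char: 'A')
  sorted[13] = cAbC$dDBBAcBdDCCA  (last char: 'A')
  sorted[14] = cBdDCCAcAbC$dDBBA  (last char: 'A')
  sorted[15] = dDBBAcBdDCCAcAbC$  (last char: '$')
  sorted[16] = dDCCAcAbC$dDBBAcB  (last char: 'B')
Last column: CcCBBDcbCDddAAA$B
Original string S is at sorted index 15

Answer: CcCBBDcbCDddAAA$B
15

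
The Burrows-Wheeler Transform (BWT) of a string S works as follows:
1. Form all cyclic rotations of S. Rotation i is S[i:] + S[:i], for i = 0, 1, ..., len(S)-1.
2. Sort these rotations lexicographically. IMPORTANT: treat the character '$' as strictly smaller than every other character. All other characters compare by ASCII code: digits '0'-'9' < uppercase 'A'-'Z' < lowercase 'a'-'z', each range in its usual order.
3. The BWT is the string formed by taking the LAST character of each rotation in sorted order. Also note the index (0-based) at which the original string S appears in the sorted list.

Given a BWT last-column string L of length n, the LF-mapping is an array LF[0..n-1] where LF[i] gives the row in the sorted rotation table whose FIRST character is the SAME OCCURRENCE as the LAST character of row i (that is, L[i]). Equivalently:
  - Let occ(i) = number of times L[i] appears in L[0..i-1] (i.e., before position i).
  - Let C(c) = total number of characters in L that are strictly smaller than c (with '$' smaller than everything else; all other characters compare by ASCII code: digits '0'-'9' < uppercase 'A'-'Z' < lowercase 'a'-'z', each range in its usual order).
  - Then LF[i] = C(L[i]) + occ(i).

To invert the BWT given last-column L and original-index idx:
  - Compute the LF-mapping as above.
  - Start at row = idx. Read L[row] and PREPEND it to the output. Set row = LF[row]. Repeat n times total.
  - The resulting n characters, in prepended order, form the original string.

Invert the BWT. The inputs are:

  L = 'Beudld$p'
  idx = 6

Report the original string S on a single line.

LF mapping: 1 4 7 2 5 3 0 6
Walk LF starting at row 6, prepending L[row]:
  step 1: row=6, L[6]='$', prepend. Next row=LF[6]=0
  step 2: row=0, L[0]='B', prepend. Next row=LF[0]=1
  step 3: row=1, L[1]='e', prepend. Next row=LF[1]=4
  step 4: row=4, L[4]='l', prepend. Next row=LF[4]=5
  step 5: row=5, L[5]='d', prepend. Next row=LF[5]=3
  step 6: row=3, L[3]='d', prepend. Next row=LF[3]=2
  step 7: row=2, L[2]='u', prepend. Next row=LF[2]=7
  step 8: row=7, L[7]='p', prepend. Next row=LF[7]=6
Reversed output: puddleB$

Answer: puddleB$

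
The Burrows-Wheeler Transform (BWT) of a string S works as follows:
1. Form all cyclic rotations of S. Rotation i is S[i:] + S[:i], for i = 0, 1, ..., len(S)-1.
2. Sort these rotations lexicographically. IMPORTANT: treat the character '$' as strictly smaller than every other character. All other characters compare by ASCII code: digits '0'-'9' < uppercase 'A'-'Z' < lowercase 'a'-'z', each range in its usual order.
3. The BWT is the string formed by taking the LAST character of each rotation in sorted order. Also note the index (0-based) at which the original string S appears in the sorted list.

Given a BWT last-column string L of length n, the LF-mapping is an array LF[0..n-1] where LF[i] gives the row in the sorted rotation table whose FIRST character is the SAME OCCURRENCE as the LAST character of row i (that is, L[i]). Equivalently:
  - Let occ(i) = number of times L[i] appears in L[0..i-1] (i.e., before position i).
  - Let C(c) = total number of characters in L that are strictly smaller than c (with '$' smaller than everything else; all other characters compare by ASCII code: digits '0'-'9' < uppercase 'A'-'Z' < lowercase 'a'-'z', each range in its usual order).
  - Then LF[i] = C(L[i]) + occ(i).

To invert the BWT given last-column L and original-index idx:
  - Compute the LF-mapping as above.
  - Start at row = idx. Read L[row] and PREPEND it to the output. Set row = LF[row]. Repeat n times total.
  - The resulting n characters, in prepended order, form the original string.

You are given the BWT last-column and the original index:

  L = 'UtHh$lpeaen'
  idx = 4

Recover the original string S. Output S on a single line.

LF mapping: 2 10 1 6 0 7 9 4 3 5 8
Walk LF starting at row 4, prepending L[row]:
  step 1: row=4, L[4]='$', prepend. Next row=LF[4]=0
  step 2: row=0, L[0]='U', prepend. Next row=LF[0]=2
  step 3: row=2, L[2]='H', prepend. Next row=LF[2]=1
  step 4: row=1, L[1]='t', prepend. Next row=LF[1]=10
  step 5: row=10, L[10]='n', prepend. Next row=LF[10]=8
  step 6: row=8, L[8]='a', prepend. Next row=LF[8]=3
  step 7: row=3, L[3]='h', prepend. Next row=LF[3]=6
  step 8: row=6, L[6]='p', prepend. Next row=LF[6]=9
  step 9: row=9, L[9]='e', prepend. Next row=LF[9]=5
  step 10: row=5, L[5]='l', prepend. Next row=LF[5]=7
  step 11: row=7, L[7]='e', prepend. Next row=LF[7]=4
Reversed output: elephantHU$

Answer: elephantHU$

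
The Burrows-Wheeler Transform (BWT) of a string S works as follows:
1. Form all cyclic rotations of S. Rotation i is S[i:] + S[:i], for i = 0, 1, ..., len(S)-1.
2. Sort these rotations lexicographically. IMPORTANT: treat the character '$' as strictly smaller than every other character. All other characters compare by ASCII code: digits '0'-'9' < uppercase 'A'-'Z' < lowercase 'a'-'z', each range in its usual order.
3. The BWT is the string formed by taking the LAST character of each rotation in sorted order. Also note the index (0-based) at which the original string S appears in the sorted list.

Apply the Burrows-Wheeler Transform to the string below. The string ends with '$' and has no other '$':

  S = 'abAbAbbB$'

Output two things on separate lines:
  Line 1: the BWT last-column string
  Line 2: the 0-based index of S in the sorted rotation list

All 9 rotations (rotation i = S[i:]+S[:i]):
  rot[0] = abAbAbbB$
  rot[1] = bAbAbbB$a
  rot[2] = AbAbbB$ab
  rot[3] = bAbbB$abA
  rot[4] = AbbB$abAb
  rot[5] = bbB$abAbA
  rot[6] = bB$abAbAb
  rot[7] = B$abAbAbb
  rot[8] = $abAbAbbB
Sorted (with $ < everything):
  sorted[0] = $abAbAbbB  (last char: 'B')
  sorted[1] = AbAbbB$ab  (last char: 'b')
  sorted[2] = AbbB$abAb  (last char: 'b')
  sorted[3] = B$abAbAbb  (last char: 'b')
  sorted[4] = abAbAbbB$  (last char: '$')
  sorted[5] = bAbAbbB$a  (last char: 'a')
  sorted[6] = bAbbB$abA  (last char: 'A')
  sorted[7] = bB$abAbAb  (last char: 'b')
  sorted[8] = bbB$abAbA  (last char: 'A')
Last column: Bbbb$aAbA
Original string S is at sorted index 4

Answer: Bbbb$aAbA
4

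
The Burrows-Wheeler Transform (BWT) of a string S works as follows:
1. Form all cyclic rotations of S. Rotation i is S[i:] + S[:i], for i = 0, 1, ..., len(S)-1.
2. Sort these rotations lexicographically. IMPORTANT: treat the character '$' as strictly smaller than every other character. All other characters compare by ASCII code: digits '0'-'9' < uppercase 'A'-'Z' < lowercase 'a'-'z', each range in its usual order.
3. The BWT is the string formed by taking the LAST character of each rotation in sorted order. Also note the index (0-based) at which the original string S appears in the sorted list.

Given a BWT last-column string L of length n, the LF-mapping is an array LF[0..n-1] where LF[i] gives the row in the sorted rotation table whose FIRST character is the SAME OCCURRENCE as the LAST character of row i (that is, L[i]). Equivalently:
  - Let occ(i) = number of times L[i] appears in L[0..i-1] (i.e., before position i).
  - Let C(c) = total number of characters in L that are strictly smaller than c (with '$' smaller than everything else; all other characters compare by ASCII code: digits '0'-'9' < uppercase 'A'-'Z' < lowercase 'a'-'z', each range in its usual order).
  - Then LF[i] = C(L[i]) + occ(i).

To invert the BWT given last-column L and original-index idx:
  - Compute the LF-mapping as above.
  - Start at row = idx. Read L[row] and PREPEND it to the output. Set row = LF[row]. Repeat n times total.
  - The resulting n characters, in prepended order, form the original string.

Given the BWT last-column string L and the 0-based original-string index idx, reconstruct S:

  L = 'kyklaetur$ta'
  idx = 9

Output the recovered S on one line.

Answer: turtlekayak$

Derivation:
LF mapping: 4 11 5 6 1 3 8 10 7 0 9 2
Walk LF starting at row 9, prepending L[row]:
  step 1: row=9, L[9]='$', prepend. Next row=LF[9]=0
  step 2: row=0, L[0]='k', prepend. Next row=LF[0]=4
  step 3: row=4, L[4]='a', prepend. Next row=LF[4]=1
  step 4: row=1, L[1]='y', prepend. Next row=LF[1]=11
  step 5: row=11, L[11]='a', prepend. Next row=LF[11]=2
  step 6: row=2, L[2]='k', prepend. Next row=LF[2]=5
  step 7: row=5, L[5]='e', prepend. Next row=LF[5]=3
  step 8: row=3, L[3]='l', prepend. Next row=LF[3]=6
  step 9: row=6, L[6]='t', prepend. Next row=LF[6]=8
  step 10: row=8, L[8]='r', prepend. Next row=LF[8]=7
  step 11: row=7, L[7]='u', prepend. Next row=LF[7]=10
  step 12: row=10, L[10]='t', prepend. Next row=LF[10]=9
Reversed output: turtlekayak$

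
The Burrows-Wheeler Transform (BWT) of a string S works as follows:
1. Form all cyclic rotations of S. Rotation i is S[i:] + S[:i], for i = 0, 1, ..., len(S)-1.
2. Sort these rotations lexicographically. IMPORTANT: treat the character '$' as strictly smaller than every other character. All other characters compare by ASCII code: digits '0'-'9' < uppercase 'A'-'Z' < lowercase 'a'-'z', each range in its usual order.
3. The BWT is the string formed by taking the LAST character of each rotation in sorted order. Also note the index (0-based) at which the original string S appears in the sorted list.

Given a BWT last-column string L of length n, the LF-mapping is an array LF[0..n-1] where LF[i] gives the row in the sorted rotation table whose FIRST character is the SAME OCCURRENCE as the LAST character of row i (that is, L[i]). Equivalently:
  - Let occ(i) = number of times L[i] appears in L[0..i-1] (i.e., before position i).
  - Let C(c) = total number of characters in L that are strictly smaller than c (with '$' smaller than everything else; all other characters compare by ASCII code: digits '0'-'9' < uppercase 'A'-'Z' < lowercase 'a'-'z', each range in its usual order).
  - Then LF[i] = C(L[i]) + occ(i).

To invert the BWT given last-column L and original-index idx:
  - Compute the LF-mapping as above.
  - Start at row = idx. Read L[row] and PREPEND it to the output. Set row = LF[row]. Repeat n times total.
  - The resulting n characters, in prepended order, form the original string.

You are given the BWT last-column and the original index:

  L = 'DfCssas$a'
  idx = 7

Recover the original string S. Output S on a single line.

Answer: sassafCD$

Derivation:
LF mapping: 2 5 1 6 7 3 8 0 4
Walk LF starting at row 7, prepending L[row]:
  step 1: row=7, L[7]='$', prepend. Next row=LF[7]=0
  step 2: row=0, L[0]='D', prepend. Next row=LF[0]=2
  step 3: row=2, L[2]='C', prepend. Next row=LF[2]=1
  step 4: row=1, L[1]='f', prepend. Next row=LF[1]=5
  step 5: row=5, L[5]='a', prepend. Next row=LF[5]=3
  step 6: row=3, L[3]='s', prepend. Next row=LF[3]=6
  step 7: row=6, L[6]='s', prepend. Next row=LF[6]=8
  step 8: row=8, L[8]='a', prepend. Next row=LF[8]=4
  step 9: row=4, L[4]='s', prepend. Next row=LF[4]=7
Reversed output: sassafCD$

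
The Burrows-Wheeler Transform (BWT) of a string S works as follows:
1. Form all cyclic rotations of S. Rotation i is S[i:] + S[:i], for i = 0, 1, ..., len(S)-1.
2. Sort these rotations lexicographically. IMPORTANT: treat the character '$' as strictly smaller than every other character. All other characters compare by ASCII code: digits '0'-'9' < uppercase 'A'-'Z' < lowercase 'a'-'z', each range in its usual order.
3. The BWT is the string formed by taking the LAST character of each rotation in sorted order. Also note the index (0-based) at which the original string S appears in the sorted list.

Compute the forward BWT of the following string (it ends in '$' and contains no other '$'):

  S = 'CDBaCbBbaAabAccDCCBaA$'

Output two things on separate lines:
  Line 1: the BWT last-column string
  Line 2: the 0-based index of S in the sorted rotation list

Answer: AaabCDbCD$aCcBbBAaCBcA
9

Derivation:
All 22 rotations (rotation i = S[i:]+S[:i]):
  rot[0] = CDBaCbBbaAabAccDCCBaA$
  rot[1] = DBaCbBbaAabAccDCCBaA$C
  rot[2] = BaCbBbaAabAccDCCBaA$CD
  rot[3] = aCbBbaAabAccDCCBaA$CDB
  rot[4] = CbBbaAabAccDCCBaA$CDBa
  rot[5] = bBbaAabAccDCCBaA$CDBaC
  rot[6] = BbaAabAccDCCBaA$CDBaCb
  rot[7] = baAabAccDCCBaA$CDBaCbB
  rot[8] = aAabAccDCCBaA$CDBaCbBb
  rot[9] = AabAccDCCBaA$CDBaCbBba
  rot[10] = abAccDCCBaA$CDBaCbBbaA
  rot[11] = bAccDCCBaA$CDBaCbBbaAa
  rot[12] = AccDCCBaA$CDBaCbBbaAab
  rot[13] = ccDCCBaA$CDBaCbBbaAabA
  rot[14] = cDCCBaA$CDBaCbBbaAabAc
  rot[15] = DCCBaA$CDBaCbBbaAabAcc
  rot[16] = CCBaA$CDBaCbBbaAabAccD
  rot[17] = CBaA$CDBaCbBbaAabAccDC
  rot[18] = BaA$CDBaCbBbaAabAccDCC
  rot[19] = aA$CDBaCbBbaAabAccDCCB
  rot[20] = A$CDBaCbBbaAabAccDCCBa
  rot[21] = $CDBaCbBbaAabAccDCCBaA
Sorted (with $ < everything):
  sorted[0] = $CDBaCbBbaAabAccDCCBaA  (last char: 'A')
  sorted[1] = A$CDBaCbBbaAabAccDCCBa  (last char: 'a')
  sorted[2] = AabAccDCCBaA$CDBaCbBba  (last char: 'a')
  sorted[3] = AccDCCBaA$CDBaCbBbaAab  (last char: 'b')
  sorted[4] = BaA$CDBaCbBbaAabAccDCC  (last char: 'C')
  sorted[5] = BaCbBbaAabAccDCCBaA$CD  (last char: 'D')
  sorted[6] = BbaAabAccDCCBaA$CDBaCb  (last char: 'b')
  sorted[7] = CBaA$CDBaCbBbaAabAccDC  (last char: 'C')
  sorted[8] = CCBaA$CDBaCbBbaAabAccD  (last char: 'D')
  sorted[9] = CDBaCbBbaAabAccDCCBaA$  (last char: '$')
  sorted[10] = CbBbaAabAccDCCBaA$CDBa  (last char: 'a')
  sorted[11] = DBaCbBbaAabAccDCCBaA$C  (last char: 'C')
  sorted[12] = DCCBaA$CDBaCbBbaAabAcc  (last char: 'c')
  sorted[13] = aA$CDBaCbBbaAabAccDCCB  (last char: 'B')
  sorted[14] = aAabAccDCCBaA$CDBaCbBb  (last char: 'b')
  sorted[15] = aCbBbaAabAccDCCBaA$CDB  (last char: 'B')
  sorted[16] = abAccDCCBaA$CDBaCbBbaA  (last char: 'A')
  sorted[17] = bAccDCCBaA$CDBaCbBbaAa  (last char: 'a')
  sorted[18] = bBbaAabAccDCCBaA$CDBaC  (last char: 'C')
  sorted[19] = baAabAccDCCBaA$CDBaCbB  (last char: 'B')
  sorted[20] = cDCCBaA$CDBaCbBbaAabAc  (last char: 'c')
  sorted[21] = ccDCCBaA$CDBaCbBbaAabA  (last char: 'A')
Last column: AaabCDbCD$aCcBbBAaCBcA
Original string S is at sorted index 9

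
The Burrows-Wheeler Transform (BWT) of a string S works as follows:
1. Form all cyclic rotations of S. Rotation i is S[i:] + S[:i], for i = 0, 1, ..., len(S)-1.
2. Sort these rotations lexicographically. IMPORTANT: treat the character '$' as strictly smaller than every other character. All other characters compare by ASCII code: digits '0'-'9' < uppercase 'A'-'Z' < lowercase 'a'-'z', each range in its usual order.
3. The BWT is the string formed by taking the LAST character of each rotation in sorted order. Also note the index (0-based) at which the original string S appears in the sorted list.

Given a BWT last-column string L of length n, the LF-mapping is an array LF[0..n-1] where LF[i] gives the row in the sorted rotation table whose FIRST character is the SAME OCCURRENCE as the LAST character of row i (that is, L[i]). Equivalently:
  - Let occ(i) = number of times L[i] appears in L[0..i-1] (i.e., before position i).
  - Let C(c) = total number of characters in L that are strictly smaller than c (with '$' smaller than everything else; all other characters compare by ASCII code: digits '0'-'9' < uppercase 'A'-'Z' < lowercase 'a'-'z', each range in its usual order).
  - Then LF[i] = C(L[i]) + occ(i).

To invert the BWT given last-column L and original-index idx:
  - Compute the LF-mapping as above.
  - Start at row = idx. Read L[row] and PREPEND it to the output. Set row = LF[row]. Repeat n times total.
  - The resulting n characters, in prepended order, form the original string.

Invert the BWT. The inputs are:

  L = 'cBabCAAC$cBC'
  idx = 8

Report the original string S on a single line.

LF mapping: 10 3 8 9 5 1 2 6 0 11 4 7
Walk LF starting at row 8, prepending L[row]:
  step 1: row=8, L[8]='$', prepend. Next row=LF[8]=0
  step 2: row=0, L[0]='c', prepend. Next row=LF[0]=10
  step 3: row=10, L[10]='B', prepend. Next row=LF[10]=4
  step 4: row=4, L[4]='C', prepend. Next row=LF[4]=5
  step 5: row=5, L[5]='A', prepend. Next row=LF[5]=1
  step 6: row=1, L[1]='B', prepend. Next row=LF[1]=3
  step 7: row=3, L[3]='b', prepend. Next row=LF[3]=9
  step 8: row=9, L[9]='c', prepend. Next row=LF[9]=11
  step 9: row=11, L[11]='C', prepend. Next row=LF[11]=7
  step 10: row=7, L[7]='C', prepend. Next row=LF[7]=6
  step 11: row=6, L[6]='A', prepend. Next row=LF[6]=2
  step 12: row=2, L[2]='a', prepend. Next row=LF[2]=8
Reversed output: aACCcbBACBc$

Answer: aACCcbBACBc$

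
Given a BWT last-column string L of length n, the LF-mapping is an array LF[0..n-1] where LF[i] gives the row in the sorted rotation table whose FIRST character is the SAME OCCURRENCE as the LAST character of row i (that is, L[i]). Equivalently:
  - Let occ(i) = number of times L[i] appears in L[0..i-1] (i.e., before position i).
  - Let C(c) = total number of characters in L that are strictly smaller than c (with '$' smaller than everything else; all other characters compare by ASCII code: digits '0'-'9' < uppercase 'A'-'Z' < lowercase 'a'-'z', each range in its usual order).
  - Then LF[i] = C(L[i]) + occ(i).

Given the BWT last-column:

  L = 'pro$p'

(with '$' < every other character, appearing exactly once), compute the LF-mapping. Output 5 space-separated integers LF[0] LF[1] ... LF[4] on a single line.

Answer: 2 4 1 0 3

Derivation:
Char counts: '$':1, 'o':1, 'p':2, 'r':1
C (first-col start): C('$')=0, C('o')=1, C('p')=2, C('r')=4
L[0]='p': occ=0, LF[0]=C('p')+0=2+0=2
L[1]='r': occ=0, LF[1]=C('r')+0=4+0=4
L[2]='o': occ=0, LF[2]=C('o')+0=1+0=1
L[3]='$': occ=0, LF[3]=C('$')+0=0+0=0
L[4]='p': occ=1, LF[4]=C('p')+1=2+1=3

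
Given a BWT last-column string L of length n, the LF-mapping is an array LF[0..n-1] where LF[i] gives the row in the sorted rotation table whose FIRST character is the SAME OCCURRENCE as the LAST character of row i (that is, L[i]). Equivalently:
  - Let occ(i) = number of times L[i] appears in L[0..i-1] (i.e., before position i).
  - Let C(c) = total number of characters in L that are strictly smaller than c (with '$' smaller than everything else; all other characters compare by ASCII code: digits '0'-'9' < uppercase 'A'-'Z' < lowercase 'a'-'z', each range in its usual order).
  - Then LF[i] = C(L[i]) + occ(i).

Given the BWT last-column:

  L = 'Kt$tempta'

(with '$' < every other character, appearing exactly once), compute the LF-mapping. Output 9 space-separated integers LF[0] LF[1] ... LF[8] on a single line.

Answer: 1 6 0 7 3 4 5 8 2

Derivation:
Char counts: '$':1, 'K':1, 'a':1, 'e':1, 'm':1, 'p':1, 't':3
C (first-col start): C('$')=0, C('K')=1, C('a')=2, C('e')=3, C('m')=4, C('p')=5, C('t')=6
L[0]='K': occ=0, LF[0]=C('K')+0=1+0=1
L[1]='t': occ=0, LF[1]=C('t')+0=6+0=6
L[2]='$': occ=0, LF[2]=C('$')+0=0+0=0
L[3]='t': occ=1, LF[3]=C('t')+1=6+1=7
L[4]='e': occ=0, LF[4]=C('e')+0=3+0=3
L[5]='m': occ=0, LF[5]=C('m')+0=4+0=4
L[6]='p': occ=0, LF[6]=C('p')+0=5+0=5
L[7]='t': occ=2, LF[7]=C('t')+2=6+2=8
L[8]='a': occ=0, LF[8]=C('a')+0=2+0=2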